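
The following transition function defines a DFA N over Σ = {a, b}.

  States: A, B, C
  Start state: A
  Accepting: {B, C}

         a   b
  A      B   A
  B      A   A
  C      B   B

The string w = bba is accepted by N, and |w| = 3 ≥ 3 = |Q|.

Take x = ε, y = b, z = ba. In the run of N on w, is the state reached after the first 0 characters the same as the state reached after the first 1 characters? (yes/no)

Run of N on the first 1 characters of w = b:
  step 0: A  (start)
  step 1: A  (read b: A→A)

After x (step 0): A. After xy (step 1): A.
They match, so y = b drives N around a cycle from A back to itself; pumping y any number of times keeps N in A before reading z, and xyⁱz ∈ L(N) for every i ≥ 0.

yes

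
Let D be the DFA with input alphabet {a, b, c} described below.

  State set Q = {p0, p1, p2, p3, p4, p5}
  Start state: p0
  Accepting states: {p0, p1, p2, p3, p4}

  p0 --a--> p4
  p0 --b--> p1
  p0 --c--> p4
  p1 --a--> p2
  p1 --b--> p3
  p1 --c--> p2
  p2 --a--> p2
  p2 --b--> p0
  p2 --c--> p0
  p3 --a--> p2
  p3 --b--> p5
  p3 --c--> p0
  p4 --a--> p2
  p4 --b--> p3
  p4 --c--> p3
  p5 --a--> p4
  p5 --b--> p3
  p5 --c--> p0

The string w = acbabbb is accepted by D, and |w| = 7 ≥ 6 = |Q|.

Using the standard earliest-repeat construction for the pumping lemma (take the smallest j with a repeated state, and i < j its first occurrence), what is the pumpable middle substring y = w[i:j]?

cba

State sequence: p0 -a-> p4 -c-> p3 -b-> p5 -a-> p4 -b-> p3 -b-> p5 -b-> p3
First repeat at step 4: p4 was already visited.

So i = 1, j = 4, giving x = w[0:1] = a, y = w[1:4] = cba, z = w[4:7] = bbb.
Check: |xy| = 4 ≤ 6 and |y| = 3 ≥ 1. Reading y takes D from p4 back to p4, so every xyⁱz is accepted.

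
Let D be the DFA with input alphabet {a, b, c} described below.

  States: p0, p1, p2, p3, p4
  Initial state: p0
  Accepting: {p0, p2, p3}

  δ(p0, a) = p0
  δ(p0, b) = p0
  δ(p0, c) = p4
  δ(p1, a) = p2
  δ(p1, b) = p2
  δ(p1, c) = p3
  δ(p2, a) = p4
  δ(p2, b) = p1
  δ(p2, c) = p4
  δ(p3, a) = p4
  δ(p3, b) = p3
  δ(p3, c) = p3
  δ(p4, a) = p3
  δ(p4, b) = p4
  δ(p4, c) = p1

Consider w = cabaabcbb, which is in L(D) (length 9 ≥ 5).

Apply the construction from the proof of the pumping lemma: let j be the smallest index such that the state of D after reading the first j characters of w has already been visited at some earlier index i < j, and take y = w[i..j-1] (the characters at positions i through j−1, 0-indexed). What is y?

Run of D on w = c a b a a b c b b:
  step 0: p0  (start)
  step 1: p4  (read c: p0→p4)
  step 2: p3  (read a: p4→p3)
  step 3: p3  (read b: p3→p3)   ← first repeat (p3 seen earlier)
  step 4: p4  (read a: p3→p4)
  step 5: p3  (read a: p4→p3)
  step 6: p3  (read b: p3→p3)
  step 7: p3  (read c: p3→p3)
  step 8: p3  (read b: p3→p3)
  step 9: p3  (read b: p3→p3)

So i = 2, j = 3, giving x = w[0:2] = ca, y = w[2:3] = b, z = w[3:9] = aabcbb.
Check: |xy| = 3 ≤ 5 and |y| = 1 ≥ 1. Reading y takes D from p3 back to p3, so every xyⁱz is accepted.
The DFA has 5 states, so the proof of the pumping lemma guarantees a repeated state among the first 5+1 visited; the segment between the two visits is the pumpable y.

b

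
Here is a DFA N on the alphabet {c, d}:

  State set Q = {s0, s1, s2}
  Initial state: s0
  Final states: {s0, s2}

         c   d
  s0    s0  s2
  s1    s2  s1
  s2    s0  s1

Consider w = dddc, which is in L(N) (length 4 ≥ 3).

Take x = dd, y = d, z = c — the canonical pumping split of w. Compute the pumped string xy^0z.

ddc

xy⁰z = xz = dd·c = ddc.
Reading y = d takes N from s1 back to s1, so after x the machine is still in s1, and z then leads to the accepting state s2. Hence ddc ∈ L(N).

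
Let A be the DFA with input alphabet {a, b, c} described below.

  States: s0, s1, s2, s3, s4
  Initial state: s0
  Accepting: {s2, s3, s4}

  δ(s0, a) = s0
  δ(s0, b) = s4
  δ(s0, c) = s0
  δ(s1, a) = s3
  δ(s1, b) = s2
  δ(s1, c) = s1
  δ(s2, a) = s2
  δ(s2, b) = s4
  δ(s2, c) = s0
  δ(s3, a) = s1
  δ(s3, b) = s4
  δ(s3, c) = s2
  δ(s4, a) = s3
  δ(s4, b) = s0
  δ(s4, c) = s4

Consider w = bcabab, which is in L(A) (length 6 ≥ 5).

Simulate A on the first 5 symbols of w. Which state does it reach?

s3

Run of A on the first 5 characters of w = b c a b a:
  step 0: s0  (start)
  step 1: s4  (read b: s0→s4)
  step 2: s4  (read c: s4→s4)
  step 3: s3  (read a: s4→s3)
  step 4: s4  (read b: s3→s4)
  step 5: s3  (read a: s4→s3)

After reading 5 characters, A is in state s3.
(This kind of state-tracing is the core of the pumping-lemma construction: with 5 states, pigeonhole forces a repeat within the first 5 steps.)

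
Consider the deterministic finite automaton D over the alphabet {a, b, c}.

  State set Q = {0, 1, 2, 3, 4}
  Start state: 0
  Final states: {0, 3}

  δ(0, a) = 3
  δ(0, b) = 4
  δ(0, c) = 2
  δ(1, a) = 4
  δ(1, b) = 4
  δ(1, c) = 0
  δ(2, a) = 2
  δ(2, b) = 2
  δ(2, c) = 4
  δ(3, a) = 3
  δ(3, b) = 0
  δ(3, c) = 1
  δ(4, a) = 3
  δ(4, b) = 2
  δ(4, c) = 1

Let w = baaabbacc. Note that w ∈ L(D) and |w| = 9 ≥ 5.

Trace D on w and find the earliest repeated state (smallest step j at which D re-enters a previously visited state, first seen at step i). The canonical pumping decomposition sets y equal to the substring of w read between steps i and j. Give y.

a

Run of D on w = b a a a b b a c c:
  step 0: 0  (start)
  step 1: 4  (read b: 0→4)
  step 2: 3  (read a: 4→3)
  step 3: 3  (read a: 3→3)   ← first repeat (3 seen earlier)
  step 4: 3  (read a: 3→3)
  step 5: 0  (read b: 3→0)
  step 6: 4  (read b: 0→4)
  step 7: 3  (read a: 4→3)
  step 8: 1  (read c: 3→1)
  step 9: 0  (read c: 1→0)

So i = 2, j = 3, giving x = w[0:2] = ba, y = w[2:3] = a, z = w[3:9] = abbacc.
Check: |xy| = 3 ≤ 5 and |y| = 1 ≥ 1. Reading y takes D from 3 back to 3, so every xyⁱz is accepted.
Pumping length from the standard proof: p = 5 (the number of states). The repeated state found above gives |xy| = j ≤ 5 and |y| = j − i ≥ 1.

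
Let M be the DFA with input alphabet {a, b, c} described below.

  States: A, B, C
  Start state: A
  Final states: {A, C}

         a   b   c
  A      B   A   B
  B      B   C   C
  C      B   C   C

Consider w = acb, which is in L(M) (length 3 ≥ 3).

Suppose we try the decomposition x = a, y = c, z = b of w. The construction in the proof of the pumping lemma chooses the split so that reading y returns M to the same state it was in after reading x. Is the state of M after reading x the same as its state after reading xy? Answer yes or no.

no

Run of M on the first 2 characters of w = a c:
  step 0: A  (start)
  step 1: B  (read a: A→B)
  step 2: C  (read c: B→C)

After x (step 1): B. After xy (step 2): C.
They differ (B ≠ C), so y is not a cycle from the state after x; this split is not the one the pumping-lemma construction produces, and pumping y need not keep the string in L(M).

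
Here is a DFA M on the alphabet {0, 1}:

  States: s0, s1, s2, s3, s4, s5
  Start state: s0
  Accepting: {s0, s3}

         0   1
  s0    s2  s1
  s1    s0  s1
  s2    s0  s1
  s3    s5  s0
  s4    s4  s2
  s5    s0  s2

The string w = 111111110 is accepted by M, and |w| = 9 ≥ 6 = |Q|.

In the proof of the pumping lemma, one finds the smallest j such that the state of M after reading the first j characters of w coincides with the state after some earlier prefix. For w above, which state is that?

s1

Run of M on w = 1 1 1 1 1 1 1 1 0:
  step 0: s0  (start)
  step 1: s1  (read 1: s0→s1)
  step 2: s1  (read 1: s1→s1)   ← first repeat (s1 seen earlier)
  step 3: s1  (read 1: s1→s1)
  step 4: s1  (read 1: s1→s1)
  step 5: s1  (read 1: s1→s1)
  step 6: s1  (read 1: s1→s1)
  step 7: s1  (read 1: s1→s1)
  step 8: s1  (read 1: s1→s1)
  step 9: s0  (read 0: s1→s0)

The earliest repeat is at step j = 2: M is in s1, which it already visited at step i = 1.
Pumping length from the standard proof: p = 6 (the number of states). The repeated state found above gives |xy| = j ≤ 6 and |y| = j − i ≥ 1.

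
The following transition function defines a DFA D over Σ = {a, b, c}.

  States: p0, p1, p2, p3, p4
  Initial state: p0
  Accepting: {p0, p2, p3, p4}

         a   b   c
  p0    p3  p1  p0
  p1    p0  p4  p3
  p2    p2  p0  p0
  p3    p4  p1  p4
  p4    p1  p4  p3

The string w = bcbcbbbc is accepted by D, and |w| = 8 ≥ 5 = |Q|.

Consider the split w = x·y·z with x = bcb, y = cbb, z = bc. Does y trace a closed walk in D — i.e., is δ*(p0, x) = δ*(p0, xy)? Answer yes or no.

no

State sequence: p0 -b-> p1 -c-> p3 -b-> p1 -c-> p3 -b-> p1 -b-> p4

After x (step 3): p1. After xy (step 6): p4.
They differ (p1 ≠ p4), so y is not a cycle from the state after x; this split is not the one the pumping-lemma construction produces, and pumping y need not keep the string in L(D).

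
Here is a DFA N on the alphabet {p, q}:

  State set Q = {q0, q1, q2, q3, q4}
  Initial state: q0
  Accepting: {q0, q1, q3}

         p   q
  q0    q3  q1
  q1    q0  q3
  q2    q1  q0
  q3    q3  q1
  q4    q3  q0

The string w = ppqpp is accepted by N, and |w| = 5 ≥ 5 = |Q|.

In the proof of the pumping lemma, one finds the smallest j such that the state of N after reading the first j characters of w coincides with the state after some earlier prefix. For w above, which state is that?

q3

Run of N on w = p p q p p:
  step 0: q0  (start)
  step 1: q3  (read p: q0→q3)
  step 2: q3  (read p: q3→q3)   ← first repeat (q3 seen earlier)
  step 3: q1  (read q: q3→q1)
  step 4: q0  (read p: q1→q0)
  step 5: q3  (read p: q0→q3)

The earliest repeat is at step j = 2: N is in q3, which it already visited at step i = 1.
The DFA has 5 states, so the proof of the pumping lemma guarantees a repeated state among the first 5+1 visited; the segment between the two visits is the pumpable y.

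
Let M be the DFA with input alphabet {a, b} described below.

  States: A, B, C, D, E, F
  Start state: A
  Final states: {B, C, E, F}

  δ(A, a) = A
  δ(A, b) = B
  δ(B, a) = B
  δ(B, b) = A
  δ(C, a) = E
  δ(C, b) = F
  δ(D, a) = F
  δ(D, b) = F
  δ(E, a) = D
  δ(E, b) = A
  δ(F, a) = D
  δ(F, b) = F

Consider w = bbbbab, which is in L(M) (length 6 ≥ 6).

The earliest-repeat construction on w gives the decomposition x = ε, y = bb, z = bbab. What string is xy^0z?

xy⁰z = xz = ε·bbab = bbab.
Reading y = bb takes M from A back to A, so after x the machine is still in A, and z then leads to the accepting state B. Hence bbab ∈ L(M).

bbab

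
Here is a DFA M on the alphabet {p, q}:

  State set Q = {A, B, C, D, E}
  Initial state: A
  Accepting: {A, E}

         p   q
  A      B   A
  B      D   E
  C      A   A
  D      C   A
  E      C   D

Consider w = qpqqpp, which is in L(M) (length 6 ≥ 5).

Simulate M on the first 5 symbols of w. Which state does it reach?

C

Run of M on the first 5 characters of w = q p q q p:
  step 0: A  (start)
  step 1: A  (read q: A→A)
  step 2: B  (read p: A→B)
  step 3: E  (read q: B→E)
  step 4: D  (read q: E→D)
  step 5: C  (read p: D→C)

After reading 5 characters, M is in state C.
(This kind of state-tracing is the core of the pumping-lemma construction: with 5 states, pigeonhole forces a repeat within the first 5 steps.)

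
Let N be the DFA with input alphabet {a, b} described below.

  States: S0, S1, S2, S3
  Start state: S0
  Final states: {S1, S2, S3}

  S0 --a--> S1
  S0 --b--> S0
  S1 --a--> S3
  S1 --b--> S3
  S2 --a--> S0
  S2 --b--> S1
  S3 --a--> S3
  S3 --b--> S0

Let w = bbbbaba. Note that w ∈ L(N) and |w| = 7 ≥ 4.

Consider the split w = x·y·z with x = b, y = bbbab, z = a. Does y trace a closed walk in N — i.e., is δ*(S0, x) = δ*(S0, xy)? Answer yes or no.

no

Run of N on the first 6 characters of w = b b b b a b:
  step 0: S0  (start)
  step 1: S0  (read b: S0→S0)
  step 2: S0  (read b: S0→S0)
  step 3: S0  (read b: S0→S0)
  step 4: S0  (read b: S0→S0)
  step 5: S1  (read a: S0→S1)
  step 6: S3  (read b: S1→S3)

After x (step 1): S0. After xy (step 6): S3.
They differ (S0 ≠ S3), so y is not a cycle from the state after x; this split is not the one the pumping-lemma construction produces, and pumping y need not keep the string in L(N).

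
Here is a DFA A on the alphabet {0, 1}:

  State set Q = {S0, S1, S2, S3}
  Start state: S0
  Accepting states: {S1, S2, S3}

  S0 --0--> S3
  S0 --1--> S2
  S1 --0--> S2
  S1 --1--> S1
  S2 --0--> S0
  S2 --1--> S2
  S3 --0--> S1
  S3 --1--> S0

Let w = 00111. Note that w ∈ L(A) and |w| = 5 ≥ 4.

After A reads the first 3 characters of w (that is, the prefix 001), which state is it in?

State sequence: S0 -0-> S3 -0-> S1 -1-> S1

After reading 3 characters, A is in state S1.

S1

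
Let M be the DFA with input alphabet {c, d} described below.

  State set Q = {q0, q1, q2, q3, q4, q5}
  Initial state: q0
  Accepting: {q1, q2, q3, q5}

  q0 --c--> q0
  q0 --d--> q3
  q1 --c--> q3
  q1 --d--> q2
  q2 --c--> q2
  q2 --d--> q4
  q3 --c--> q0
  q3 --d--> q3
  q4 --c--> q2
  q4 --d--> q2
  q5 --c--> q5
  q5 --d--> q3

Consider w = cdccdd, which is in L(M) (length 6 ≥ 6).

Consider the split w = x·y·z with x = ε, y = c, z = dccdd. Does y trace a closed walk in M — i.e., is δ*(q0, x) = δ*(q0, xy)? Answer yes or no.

yes

State sequence: q0 -c-> q0

After x (step 0): q0. After xy (step 1): q0.
They match, so y = c drives M around a cycle from q0 back to itself; pumping y any number of times keeps M in q0 before reading z, and xyⁱz ∈ L(M) for every i ≥ 0.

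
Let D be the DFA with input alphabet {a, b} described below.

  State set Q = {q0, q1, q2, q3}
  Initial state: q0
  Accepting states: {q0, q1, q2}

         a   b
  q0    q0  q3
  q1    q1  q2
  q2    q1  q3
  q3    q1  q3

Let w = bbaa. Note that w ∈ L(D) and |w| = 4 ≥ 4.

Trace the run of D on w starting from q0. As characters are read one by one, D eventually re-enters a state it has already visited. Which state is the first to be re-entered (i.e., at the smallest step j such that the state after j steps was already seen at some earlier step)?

q3

State sequence: q0 -b-> q3 -b-> q3 -a-> q1 -a-> q1
First repeat at step 2: q3 was already visited.

The earliest repeat is at step j = 2: D is in q3, which it already visited at step i = 1.
Pumping length from the standard proof: p = 4 (the number of states). The repeated state found above gives |xy| = j ≤ 4 and |y| = j − i ≥ 1.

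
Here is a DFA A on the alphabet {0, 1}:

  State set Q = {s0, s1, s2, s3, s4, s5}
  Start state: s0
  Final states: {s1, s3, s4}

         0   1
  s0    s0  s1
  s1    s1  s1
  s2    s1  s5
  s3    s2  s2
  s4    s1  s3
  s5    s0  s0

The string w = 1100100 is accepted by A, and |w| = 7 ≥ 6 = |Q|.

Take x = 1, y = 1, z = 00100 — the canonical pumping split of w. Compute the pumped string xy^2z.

xy^2z = 1·1·1·00100 = 11100100.
Reading y = 1 takes A from s1 back to s1, so after x·y·y the machine is still in s1, and z then leads to the accepting state s1. Hence 11100100 ∈ L(A).

11100100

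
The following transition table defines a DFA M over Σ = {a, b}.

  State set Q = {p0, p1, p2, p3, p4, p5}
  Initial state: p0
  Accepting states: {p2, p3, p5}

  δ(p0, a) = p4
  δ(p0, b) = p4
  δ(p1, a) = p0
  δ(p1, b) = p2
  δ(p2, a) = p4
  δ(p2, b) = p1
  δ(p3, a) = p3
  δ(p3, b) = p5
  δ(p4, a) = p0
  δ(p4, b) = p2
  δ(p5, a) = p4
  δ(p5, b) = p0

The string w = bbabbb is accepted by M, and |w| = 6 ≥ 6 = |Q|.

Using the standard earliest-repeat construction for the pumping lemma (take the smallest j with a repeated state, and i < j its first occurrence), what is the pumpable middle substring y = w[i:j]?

ba

Run of M on w = b b a b b b:
  step 0: p0  (start)
  step 1: p4  (read b: p0→p4)
  step 2: p2  (read b: p4→p2)
  step 3: p4  (read a: p2→p4)   ← first repeat (p4 seen earlier)
  step 4: p2  (read b: p4→p2)
  step 5: p1  (read b: p2→p1)
  step 6: p2  (read b: p1→p2)

So i = 1, j = 3, giving x = w[0:1] = b, y = w[1:3] = ba, z = w[3:6] = bbb.
Check: |xy| = 3 ≤ 6 and |y| = 2 ≥ 1. Reading y takes M from p4 back to p4, so every xyⁱz is accepted.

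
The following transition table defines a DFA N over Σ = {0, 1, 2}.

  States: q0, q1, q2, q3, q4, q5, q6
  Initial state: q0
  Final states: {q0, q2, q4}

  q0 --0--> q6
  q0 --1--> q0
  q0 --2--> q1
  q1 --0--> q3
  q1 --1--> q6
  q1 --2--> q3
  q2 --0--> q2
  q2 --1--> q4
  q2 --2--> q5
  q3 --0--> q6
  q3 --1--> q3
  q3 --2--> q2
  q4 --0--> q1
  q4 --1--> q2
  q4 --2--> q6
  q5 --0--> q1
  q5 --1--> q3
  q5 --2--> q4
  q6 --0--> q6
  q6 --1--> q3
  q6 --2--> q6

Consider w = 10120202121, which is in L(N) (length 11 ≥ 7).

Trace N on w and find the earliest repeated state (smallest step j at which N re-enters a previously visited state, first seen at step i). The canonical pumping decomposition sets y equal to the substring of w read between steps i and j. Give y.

1

Run of N on w = 1 0 1 2 0 2 0 2 1 2 1:
  step 0: q0  (start)
  step 1: q0  (read 1: q0→q0)   ← first repeat (q0 seen earlier)
  step 2: q6  (read 0: q0→q6)
  step 3: q3  (read 1: q6→q3)
  step 4: q2  (read 2: q3→q2)
  step 5: q2  (read 0: q2→q2)
  step 6: q5  (read 2: q2→q5)
  step 7: q1  (read 0: q5→q1)
  step 8: q3  (read 2: q1→q3)
  step 9: q3  (read 1: q3→q3)
  step 10: q2  (read 2: q3→q2)
  step 11: q4  (read 1: q2→q4)

So i = 0, j = 1, giving x = w[0:0] = ε, y = w[0:1] = 1, z = w[1:11] = 0120202121.
Check: |xy| = 1 ≤ 7 and |y| = 1 ≥ 1. Reading y takes N from q0 back to q0, so every xyⁱz is accepted.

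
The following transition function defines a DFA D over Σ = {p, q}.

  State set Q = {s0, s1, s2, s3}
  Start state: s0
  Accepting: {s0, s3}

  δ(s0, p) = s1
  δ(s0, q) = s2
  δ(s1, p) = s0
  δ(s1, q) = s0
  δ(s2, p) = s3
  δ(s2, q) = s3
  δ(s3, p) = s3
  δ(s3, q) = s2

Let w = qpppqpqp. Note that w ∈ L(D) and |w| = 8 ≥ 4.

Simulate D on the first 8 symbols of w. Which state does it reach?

s3

Run of D on the first 8 characters of w = q p p p q p q p:
  step 0: s0  (start)
  step 1: s2  (read q: s0→s2)
  step 2: s3  (read p: s2→s3)
  step 3: s3  (read p: s3→s3)
  step 4: s3  (read p: s3→s3)
  step 5: s2  (read q: s3→s2)
  step 6: s3  (read p: s2→s3)
  step 7: s2  (read q: s3→s2)
  step 8: s3  (read p: s2→s3)

After reading 8 characters, D is in state s3.
(This kind of state-tracing is the core of the pumping-lemma construction: with 4 states, pigeonhole forces a repeat within the first 4 steps.)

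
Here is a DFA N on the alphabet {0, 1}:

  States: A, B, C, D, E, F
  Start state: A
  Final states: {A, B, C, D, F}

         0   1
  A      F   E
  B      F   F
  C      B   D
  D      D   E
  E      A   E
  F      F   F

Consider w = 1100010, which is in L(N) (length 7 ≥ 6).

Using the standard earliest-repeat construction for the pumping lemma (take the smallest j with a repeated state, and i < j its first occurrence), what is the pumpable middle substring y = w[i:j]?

State sequence: A -1-> E -1-> E -0-> A -0-> F -0-> F -1-> F -0-> F
First repeat at step 2: E was already visited.

So i = 1, j = 2, giving x = w[0:1] = 1, y = w[1:2] = 1, z = w[2:7] = 00010.
Check: |xy| = 2 ≤ 6 and |y| = 1 ≥ 1. Reading y takes N from E back to E, so every xyⁱz is accepted.

1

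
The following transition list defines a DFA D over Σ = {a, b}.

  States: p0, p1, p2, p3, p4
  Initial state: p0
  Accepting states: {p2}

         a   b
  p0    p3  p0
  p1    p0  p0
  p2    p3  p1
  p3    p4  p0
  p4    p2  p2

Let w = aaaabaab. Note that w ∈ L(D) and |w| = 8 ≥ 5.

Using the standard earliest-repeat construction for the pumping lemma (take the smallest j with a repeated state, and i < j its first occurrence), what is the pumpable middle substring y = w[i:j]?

aaa

Run of D on w = a a a a b a a b:
  step 0: p0  (start)
  step 1: p3  (read a: p0→p3)
  step 2: p4  (read a: p3→p4)
  step 3: p2  (read a: p4→p2)
  step 4: p3  (read a: p2→p3)   ← first repeat (p3 seen earlier)
  step 5: p0  (read b: p3→p0)
  step 6: p3  (read a: p0→p3)
  step 7: p4  (read a: p3→p4)
  step 8: p2  (read b: p4→p2)

So i = 1, j = 4, giving x = w[0:1] = a, y = w[1:4] = aaa, z = w[4:8] = baab.
Check: |xy| = 4 ≤ 5 and |y| = 3 ≥ 1. Reading y takes D from p3 back to p3, so every xyⁱz is accepted.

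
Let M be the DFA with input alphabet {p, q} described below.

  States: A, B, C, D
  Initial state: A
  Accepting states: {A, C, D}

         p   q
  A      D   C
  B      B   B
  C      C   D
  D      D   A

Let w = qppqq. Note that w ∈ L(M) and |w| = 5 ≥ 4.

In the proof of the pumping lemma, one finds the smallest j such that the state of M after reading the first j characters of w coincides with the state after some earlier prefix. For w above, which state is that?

State sequence: A -q-> C -p-> C -p-> C -q-> D -q-> A
First repeat at step 2: C was already visited.

The earliest repeat is at step j = 2: M is in C, which it already visited at step i = 1.
With |Q| = 4, pigeonhole forces a state repeat no later than step 4; the substring read between the first and second visits to that state can be pumped.

C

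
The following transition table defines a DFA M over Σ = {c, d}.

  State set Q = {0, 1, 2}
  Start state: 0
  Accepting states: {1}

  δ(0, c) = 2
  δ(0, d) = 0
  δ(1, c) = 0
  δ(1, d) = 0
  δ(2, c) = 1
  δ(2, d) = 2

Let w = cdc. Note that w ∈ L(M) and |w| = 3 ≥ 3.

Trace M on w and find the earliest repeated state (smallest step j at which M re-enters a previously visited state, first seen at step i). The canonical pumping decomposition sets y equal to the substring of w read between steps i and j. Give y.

Run of M on w = c d c:
  step 0: 0  (start)
  step 1: 2  (read c: 0→2)
  step 2: 2  (read d: 2→2)   ← first repeat (2 seen earlier)
  step 3: 1  (read c: 2→1)

So i = 1, j = 2, giving x = w[0:1] = c, y = w[1:2] = d, z = w[2:3] = c.
Check: |xy| = 2 ≤ 3 and |y| = 1 ≥ 1. Reading y takes M from 2 back to 2, so every xyⁱz is accepted.

d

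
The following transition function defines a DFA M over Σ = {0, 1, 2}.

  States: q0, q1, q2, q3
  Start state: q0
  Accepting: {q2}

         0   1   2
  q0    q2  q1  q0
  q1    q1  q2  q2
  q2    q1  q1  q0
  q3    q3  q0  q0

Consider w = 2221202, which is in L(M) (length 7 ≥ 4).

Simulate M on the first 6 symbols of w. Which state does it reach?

q1

State sequence: q0 -2-> q0 -2-> q0 -2-> q0 -1-> q1 -2-> q2 -0-> q1

After reading 6 characters, M is in state q1.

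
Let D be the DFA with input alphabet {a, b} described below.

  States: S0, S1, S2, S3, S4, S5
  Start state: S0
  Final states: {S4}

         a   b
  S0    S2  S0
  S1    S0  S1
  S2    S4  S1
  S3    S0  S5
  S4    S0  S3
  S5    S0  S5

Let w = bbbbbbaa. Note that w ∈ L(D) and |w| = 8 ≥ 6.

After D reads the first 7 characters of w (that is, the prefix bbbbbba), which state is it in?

S2

Run of D on the first 7 characters of w = b b b b b b a:
  step 0: S0  (start)
  step 1: S0  (read b: S0→S0)
  step 2: S0  (read b: S0→S0)
  step 3: S0  (read b: S0→S0)
  step 4: S0  (read b: S0→S0)
  step 5: S0  (read b: S0→S0)
  step 6: S0  (read b: S0→S0)
  step 7: S2  (read a: S0→S2)

After reading 7 characters, D is in state S2.
(This kind of state-tracing is the core of the pumping-lemma construction: with 6 states, pigeonhole forces a repeat within the first 6 steps.)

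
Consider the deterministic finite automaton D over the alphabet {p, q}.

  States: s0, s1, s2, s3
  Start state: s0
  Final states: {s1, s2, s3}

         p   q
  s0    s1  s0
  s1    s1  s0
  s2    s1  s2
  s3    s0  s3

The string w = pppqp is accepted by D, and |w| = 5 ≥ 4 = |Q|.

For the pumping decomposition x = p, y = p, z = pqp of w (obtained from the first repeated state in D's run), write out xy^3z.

xy^3z = p·p·p·p·pqp = pppppqp.
Reading y = p takes D from s1 back to s1, so after x·y·y·y the machine is still in s1, and z then leads to the accepting state s1. Hence pppppqp ∈ L(D).

pppppqp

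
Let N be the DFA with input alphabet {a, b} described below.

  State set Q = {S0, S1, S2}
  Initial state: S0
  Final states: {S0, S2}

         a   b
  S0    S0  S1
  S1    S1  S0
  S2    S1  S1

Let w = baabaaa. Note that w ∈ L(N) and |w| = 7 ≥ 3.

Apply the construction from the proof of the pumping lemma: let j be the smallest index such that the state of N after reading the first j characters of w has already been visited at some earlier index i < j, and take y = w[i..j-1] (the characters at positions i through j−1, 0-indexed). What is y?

a

Run of N on w = b a a b a a a:
  step 0: S0  (start)
  step 1: S1  (read b: S0→S1)
  step 2: S1  (read a: S1→S1)   ← first repeat (S1 seen earlier)
  step 3: S1  (read a: S1→S1)
  step 4: S0  (read b: S1→S0)
  step 5: S0  (read a: S0→S0)
  step 6: S0  (read a: S0→S0)
  step 7: S0  (read a: S0→S0)

So i = 1, j = 2, giving x = w[0:1] = b, y = w[1:2] = a, z = w[2:7] = abaaa.
Check: |xy| = 2 ≤ 3 and |y| = 1 ≥ 1. Reading y takes N from S1 back to S1, so every xyⁱz is accepted.
With |Q| = 3, pigeonhole forces a state repeat no later than step 3; the substring read between the first and second visits to that state can be pumped.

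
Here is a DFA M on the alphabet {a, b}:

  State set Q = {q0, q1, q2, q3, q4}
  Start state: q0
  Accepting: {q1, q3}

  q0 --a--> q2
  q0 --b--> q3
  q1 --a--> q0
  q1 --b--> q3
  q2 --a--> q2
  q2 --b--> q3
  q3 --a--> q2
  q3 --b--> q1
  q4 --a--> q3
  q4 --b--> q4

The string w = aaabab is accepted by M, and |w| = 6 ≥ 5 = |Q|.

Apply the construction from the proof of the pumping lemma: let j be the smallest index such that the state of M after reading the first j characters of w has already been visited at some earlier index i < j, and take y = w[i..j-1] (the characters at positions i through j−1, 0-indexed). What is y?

a

Run of M on w = a a a b a b:
  step 0: q0  (start)
  step 1: q2  (read a: q0→q2)
  step 2: q2  (read a: q2→q2)   ← first repeat (q2 seen earlier)
  step 3: q2  (read a: q2→q2)
  step 4: q3  (read b: q2→q3)
  step 5: q2  (read a: q3→q2)
  step 6: q3  (read b: q2→q3)

So i = 1, j = 2, giving x = w[0:1] = a, y = w[1:2] = a, z = w[2:6] = abab.
Check: |xy| = 2 ≤ 5 and |y| = 1 ≥ 1. Reading y takes M from q2 back to q2, so every xyⁱz is accepted.
With |Q| = 5, pigeonhole forces a state repeat no later than step 5; the substring read between the first and second visits to that state can be pumped.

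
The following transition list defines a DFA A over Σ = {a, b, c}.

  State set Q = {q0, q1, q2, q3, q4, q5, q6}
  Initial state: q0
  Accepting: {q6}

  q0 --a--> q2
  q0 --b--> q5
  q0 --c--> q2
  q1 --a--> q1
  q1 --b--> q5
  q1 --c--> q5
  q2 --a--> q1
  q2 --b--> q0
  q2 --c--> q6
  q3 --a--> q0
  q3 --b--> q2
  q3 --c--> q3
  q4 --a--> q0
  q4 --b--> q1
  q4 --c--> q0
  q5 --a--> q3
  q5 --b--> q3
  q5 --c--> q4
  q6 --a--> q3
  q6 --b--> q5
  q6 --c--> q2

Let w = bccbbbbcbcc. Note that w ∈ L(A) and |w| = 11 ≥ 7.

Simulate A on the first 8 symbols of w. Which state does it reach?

q2

Run of A on the first 8 characters of w = b c c b b b b c:
  step 0: q0  (start)
  step 1: q5  (read b: q0→q5)
  step 2: q4  (read c: q5→q4)
  step 3: q0  (read c: q4→q0)
  step 4: q5  (read b: q0→q5)
  step 5: q3  (read b: q5→q3)
  step 6: q2  (read b: q3→q2)
  step 7: q0  (read b: q2→q0)
  step 8: q2  (read c: q0→q2)

After reading 8 characters, A is in state q2.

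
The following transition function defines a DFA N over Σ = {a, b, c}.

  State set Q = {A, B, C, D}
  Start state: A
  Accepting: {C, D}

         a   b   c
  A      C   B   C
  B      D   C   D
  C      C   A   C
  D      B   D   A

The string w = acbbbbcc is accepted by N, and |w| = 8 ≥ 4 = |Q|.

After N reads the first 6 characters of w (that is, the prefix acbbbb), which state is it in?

Run of N on the first 6 characters of w = a c b b b b:
  step 0: A  (start)
  step 1: C  (read a: A→C)
  step 2: C  (read c: C→C)
  step 3: A  (read b: C→A)
  step 4: B  (read b: A→B)
  step 5: C  (read b: B→C)
  step 6: A  (read b: C→A)

After reading 6 characters, N is in state A.
(This kind of state-tracing is the core of the pumping-lemma construction: with 4 states, pigeonhole forces a repeat within the first 4 steps.)

A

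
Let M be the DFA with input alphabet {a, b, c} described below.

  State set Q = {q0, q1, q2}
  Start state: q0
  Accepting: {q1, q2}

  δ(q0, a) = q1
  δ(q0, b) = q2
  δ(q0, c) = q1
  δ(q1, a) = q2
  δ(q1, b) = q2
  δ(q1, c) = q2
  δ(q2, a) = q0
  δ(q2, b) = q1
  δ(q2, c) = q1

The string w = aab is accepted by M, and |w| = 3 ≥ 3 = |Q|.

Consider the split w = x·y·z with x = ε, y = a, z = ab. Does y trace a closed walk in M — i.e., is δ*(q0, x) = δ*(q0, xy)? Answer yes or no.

no

State sequence: q0 -a-> q1

After x (step 0): q0. After xy (step 1): q1.
They differ (q0 ≠ q1), so y is not a cycle from the state after x; this split is not the one the pumping-lemma construction produces, and pumping y need not keep the string in L(M).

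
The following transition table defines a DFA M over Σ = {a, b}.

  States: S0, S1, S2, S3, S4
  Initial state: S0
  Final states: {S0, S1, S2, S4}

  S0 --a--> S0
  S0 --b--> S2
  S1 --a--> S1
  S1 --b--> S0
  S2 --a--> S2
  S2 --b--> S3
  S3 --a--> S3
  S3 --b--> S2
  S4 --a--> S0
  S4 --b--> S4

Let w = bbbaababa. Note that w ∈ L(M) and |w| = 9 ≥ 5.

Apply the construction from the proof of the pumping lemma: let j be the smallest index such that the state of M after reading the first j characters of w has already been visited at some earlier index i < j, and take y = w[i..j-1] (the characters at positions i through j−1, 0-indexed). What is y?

Run of M on w = b b b a a b a b a:
  step 0: S0  (start)
  step 1: S2  (read b: S0→S2)
  step 2: S3  (read b: S2→S3)
  step 3: S2  (read b: S3→S2)   ← first repeat (S2 seen earlier)
  step 4: S2  (read a: S2→S2)
  step 5: S2  (read a: S2→S2)
  step 6: S3  (read b: S2→S3)
  step 7: S3  (read a: S3→S3)
  step 8: S2  (read b: S3→S2)
  step 9: S2  (read a: S2→S2)

So i = 1, j = 3, giving x = w[0:1] = b, y = w[1:3] = bb, z = w[3:9] = aababa.
Check: |xy| = 3 ≤ 5 and |y| = 2 ≥ 1. Reading y takes M from S2 back to S2, so every xyⁱz is accepted.

bb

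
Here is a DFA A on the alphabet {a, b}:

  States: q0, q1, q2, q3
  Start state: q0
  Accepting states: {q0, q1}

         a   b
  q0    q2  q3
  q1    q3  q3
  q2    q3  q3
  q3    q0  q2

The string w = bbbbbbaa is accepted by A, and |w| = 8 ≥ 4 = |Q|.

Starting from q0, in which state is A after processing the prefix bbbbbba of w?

State sequence: q0 -b-> q3 -b-> q2 -b-> q3 -b-> q2 -b-> q3 -b-> q2 -a-> q3

After reading 7 characters, A is in state q3.

q3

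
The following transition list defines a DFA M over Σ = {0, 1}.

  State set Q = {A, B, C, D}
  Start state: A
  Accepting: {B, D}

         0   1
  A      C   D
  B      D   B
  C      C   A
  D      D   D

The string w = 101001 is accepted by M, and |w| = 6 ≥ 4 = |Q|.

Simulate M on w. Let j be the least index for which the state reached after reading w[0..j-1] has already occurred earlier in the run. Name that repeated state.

D

Run of M on w = 1 0 1 0 0 1:
  step 0: A  (start)
  step 1: D  (read 1: A→D)
  step 2: D  (read 0: D→D)   ← first repeat (D seen earlier)
  step 3: D  (read 1: D→D)
  step 4: D  (read 0: D→D)
  step 5: D  (read 0: D→D)
  step 6: D  (read 1: D→D)

The earliest repeat is at step j = 2: M is in D, which it already visited at step i = 1.
Pumping length from the standard proof: p = 4 (the number of states). The repeated state found above gives |xy| = j ≤ 4 and |y| = j − i ≥ 1.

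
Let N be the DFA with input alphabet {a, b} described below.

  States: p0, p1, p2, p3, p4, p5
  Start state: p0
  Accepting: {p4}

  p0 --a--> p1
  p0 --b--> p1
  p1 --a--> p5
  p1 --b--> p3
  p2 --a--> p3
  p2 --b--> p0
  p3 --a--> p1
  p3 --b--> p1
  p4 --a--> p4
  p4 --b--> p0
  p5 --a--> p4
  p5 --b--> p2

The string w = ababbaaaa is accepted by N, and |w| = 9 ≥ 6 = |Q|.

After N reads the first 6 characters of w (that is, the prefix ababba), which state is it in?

p5

Run of N on the first 6 characters of w = a b a b b a:
  step 0: p0  (start)
  step 1: p1  (read a: p0→p1)
  step 2: p3  (read b: p1→p3)
  step 3: p1  (read a: p3→p1)
  step 4: p3  (read b: p1→p3)
  step 5: p1  (read b: p3→p1)
  step 6: p5  (read a: p1→p5)

After reading 6 characters, N is in state p5.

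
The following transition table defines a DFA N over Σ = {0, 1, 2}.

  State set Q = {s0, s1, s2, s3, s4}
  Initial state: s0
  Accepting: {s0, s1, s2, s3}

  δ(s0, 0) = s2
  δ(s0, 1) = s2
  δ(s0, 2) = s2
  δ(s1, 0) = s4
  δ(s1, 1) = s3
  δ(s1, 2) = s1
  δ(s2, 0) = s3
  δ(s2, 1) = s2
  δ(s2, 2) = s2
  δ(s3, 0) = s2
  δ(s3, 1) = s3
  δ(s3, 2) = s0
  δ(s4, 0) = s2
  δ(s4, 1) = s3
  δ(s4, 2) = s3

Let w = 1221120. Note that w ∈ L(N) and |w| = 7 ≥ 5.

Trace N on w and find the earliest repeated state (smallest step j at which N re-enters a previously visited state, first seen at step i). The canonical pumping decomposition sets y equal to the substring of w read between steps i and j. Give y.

State sequence: s0 -1-> s2 -2-> s2 -2-> s2 -1-> s2 -1-> s2 -2-> s2 -0-> s3
First repeat at step 2: s2 was already visited.

So i = 1, j = 2, giving x = w[0:1] = 1, y = w[1:2] = 2, z = w[2:7] = 21120.
Check: |xy| = 2 ≤ 5 and |y| = 1 ≥ 1. Reading y takes N from s2 back to s2, so every xyⁱz is accepted.

2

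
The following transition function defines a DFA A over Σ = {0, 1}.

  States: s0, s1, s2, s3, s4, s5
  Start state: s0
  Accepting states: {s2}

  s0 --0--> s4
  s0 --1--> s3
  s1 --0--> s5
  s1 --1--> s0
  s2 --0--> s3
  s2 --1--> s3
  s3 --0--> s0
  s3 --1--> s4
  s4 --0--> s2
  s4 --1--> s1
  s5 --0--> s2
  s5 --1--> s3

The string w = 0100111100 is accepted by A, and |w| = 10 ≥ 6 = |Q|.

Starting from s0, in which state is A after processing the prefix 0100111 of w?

s1

State sequence: s0 -0-> s4 -1-> s1 -0-> s5 -0-> s2 -1-> s3 -1-> s4 -1-> s1

After reading 7 characters, A is in state s1.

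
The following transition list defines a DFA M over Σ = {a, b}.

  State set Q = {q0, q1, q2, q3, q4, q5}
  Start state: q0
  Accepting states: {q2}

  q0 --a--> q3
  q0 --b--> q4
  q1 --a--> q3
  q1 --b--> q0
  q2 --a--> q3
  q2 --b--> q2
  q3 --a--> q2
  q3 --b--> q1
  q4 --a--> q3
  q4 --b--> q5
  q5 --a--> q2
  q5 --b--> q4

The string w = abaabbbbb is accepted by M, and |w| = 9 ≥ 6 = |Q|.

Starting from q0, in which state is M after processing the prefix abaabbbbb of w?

State sequence: q0 -a-> q3 -b-> q1 -a-> q3 -a-> q2 -b-> q2 -b-> q2 -b-> q2 -b-> q2 -b-> q2

After reading 9 characters, M is in state q2.
(This kind of state-tracing is the core of the pumping-lemma construction: with 6 states, pigeonhole forces a repeat within the first 6 steps.)

q2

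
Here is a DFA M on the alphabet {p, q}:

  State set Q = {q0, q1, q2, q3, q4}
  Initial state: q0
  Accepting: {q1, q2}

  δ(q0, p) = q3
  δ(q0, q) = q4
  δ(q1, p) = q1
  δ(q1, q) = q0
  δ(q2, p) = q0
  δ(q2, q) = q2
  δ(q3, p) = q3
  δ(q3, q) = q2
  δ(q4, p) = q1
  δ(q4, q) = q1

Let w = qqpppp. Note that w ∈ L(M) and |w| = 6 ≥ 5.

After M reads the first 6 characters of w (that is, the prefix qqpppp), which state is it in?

q1

Run of M on the first 6 characters of w = q q p p p p:
  step 0: q0  (start)
  step 1: q4  (read q: q0→q4)
  step 2: q1  (read q: q4→q1)
  step 3: q1  (read p: q1→q1)
  step 4: q1  (read p: q1→q1)
  step 5: q1  (read p: q1→q1)
  step 6: q1  (read p: q1→q1)

After reading 6 characters, M is in state q1.
(This kind of state-tracing is the core of the pumping-lemma construction: with 5 states, pigeonhole forces a repeat within the first 5 steps.)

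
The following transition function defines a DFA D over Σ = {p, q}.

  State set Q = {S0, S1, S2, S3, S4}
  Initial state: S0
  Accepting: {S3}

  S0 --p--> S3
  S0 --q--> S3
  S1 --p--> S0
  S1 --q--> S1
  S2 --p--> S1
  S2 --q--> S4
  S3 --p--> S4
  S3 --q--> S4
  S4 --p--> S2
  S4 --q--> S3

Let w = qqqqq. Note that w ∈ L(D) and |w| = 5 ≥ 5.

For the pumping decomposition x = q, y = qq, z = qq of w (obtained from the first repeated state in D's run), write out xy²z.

qqqqqqq

xy^2z = q·qq·qq·qq = qqqqqqq.
Reading y = qq takes D from S3 back to S3, so after x·y·y the machine is still in S3, and z then leads to the accepting state S3. Hence qqqqqqq ∈ L(D).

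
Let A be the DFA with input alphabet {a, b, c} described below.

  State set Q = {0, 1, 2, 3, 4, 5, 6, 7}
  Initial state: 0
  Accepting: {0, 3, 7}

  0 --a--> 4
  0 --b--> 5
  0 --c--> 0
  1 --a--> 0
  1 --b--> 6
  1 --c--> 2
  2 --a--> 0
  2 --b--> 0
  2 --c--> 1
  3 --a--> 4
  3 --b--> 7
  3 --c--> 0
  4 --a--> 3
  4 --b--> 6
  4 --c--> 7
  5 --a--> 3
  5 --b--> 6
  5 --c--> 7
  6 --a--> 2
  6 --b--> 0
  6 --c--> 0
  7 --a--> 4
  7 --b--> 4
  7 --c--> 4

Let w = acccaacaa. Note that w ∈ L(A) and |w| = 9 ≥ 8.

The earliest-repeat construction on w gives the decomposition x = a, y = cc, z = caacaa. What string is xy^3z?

acccccccaacaa

xy^3z = a·cc·cc·cc·caacaa = acccccccaacaa.
Reading y = cc takes A from 4 back to 4, so after x·y·y·y the machine is still in 4, and z then leads to the accepting state 3. Hence acccccccaacaa ∈ L(A).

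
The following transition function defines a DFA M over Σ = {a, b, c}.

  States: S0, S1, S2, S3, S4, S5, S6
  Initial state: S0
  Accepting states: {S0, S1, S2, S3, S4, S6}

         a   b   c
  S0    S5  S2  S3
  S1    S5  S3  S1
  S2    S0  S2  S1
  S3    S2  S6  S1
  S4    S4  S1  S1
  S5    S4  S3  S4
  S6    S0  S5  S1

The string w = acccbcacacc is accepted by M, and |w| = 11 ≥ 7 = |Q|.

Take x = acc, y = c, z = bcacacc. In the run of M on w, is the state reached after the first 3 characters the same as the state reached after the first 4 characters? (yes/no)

State sequence: S0 -a-> S5 -c-> S4 -c-> S1 -c-> S1

After x (step 3): S1. After xy (step 4): S1.
They match, so y = c drives M around a cycle from S1 back to itself; pumping y any number of times keeps M in S1 before reading z, and xyⁱz ∈ L(M) for every i ≥ 0.

yes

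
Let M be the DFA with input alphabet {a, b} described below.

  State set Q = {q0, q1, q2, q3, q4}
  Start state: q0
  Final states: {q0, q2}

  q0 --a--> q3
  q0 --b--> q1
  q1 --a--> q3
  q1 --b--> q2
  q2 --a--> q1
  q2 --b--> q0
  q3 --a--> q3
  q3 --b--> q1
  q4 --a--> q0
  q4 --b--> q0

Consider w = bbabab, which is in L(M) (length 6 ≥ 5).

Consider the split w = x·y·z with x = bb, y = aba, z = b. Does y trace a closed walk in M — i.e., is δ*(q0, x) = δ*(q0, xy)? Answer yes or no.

State sequence: q0 -b-> q1 -b-> q2 -a-> q1 -b-> q2 -a-> q1

After x (step 2): q2. After xy (step 5): q1.
They differ (q2 ≠ q1), so y is not a cycle from the state after x; this split is not the one the pumping-lemma construction produces, and pumping y need not keep the string in L(M).

no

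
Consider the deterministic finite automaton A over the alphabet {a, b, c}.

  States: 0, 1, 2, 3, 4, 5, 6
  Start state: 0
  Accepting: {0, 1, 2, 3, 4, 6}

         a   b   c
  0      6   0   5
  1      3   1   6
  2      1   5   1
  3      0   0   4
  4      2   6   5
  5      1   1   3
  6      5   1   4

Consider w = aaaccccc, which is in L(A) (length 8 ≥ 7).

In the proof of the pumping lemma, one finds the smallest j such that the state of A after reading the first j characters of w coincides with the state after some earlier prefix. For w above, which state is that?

6

Run of A on w = a a a c c c c c:
  step 0: 0  (start)
  step 1: 6  (read a: 0→6)
  step 2: 5  (read a: 6→5)
  step 3: 1  (read a: 5→1)
  step 4: 6  (read c: 1→6)   ← first repeat (6 seen earlier)
  step 5: 4  (read c: 6→4)
  step 6: 5  (read c: 4→5)
  step 7: 3  (read c: 5→3)
  step 8: 4  (read c: 3→4)

The earliest repeat is at step j = 4: A is in 6, which it already visited at step i = 1.
Pumping length from the standard proof: p = 7 (the number of states). The repeated state found above gives |xy| = j ≤ 7 and |y| = j − i ≥ 1.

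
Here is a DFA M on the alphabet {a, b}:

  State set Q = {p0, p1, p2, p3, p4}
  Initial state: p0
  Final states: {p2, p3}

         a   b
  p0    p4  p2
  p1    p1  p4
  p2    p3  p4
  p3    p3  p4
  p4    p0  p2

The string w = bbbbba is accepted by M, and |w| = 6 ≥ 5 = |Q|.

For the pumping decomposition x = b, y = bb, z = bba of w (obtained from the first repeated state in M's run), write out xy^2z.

bbbbbbba

xy^2z = b·bb·bb·bba = bbbbbbba.
Reading y = bb takes M from p2 back to p2, so after x·y·y the machine is still in p2, and z then leads to the accepting state p3. Hence bbbbbbba ∈ L(M).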